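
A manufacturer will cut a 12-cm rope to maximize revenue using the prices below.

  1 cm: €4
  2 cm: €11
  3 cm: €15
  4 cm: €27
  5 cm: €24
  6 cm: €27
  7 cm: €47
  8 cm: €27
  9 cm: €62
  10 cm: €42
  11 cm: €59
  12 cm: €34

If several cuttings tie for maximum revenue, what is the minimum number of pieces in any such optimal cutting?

3

Let r[k] be the best obtainable value from length k. For each k, try every first piece i and keep the best of price[i] + r[k−i].
r[1] = 4
r[2] = 11
r[3] = 15  (first piece 1, then r[2]=11)
r[4] = 27
r[5] = 31  (first piece 1, then r[4]=27)
r[6] = 38  (first piece 2, then r[4]=27)
r[7] = 47
r[8] = 54  (first piece 4, then r[4]=27)
r[9] = 62
r[10] = 66  (first piece 1, then r[9]=62)
r[11] = 74  (first piece 4, then r[7]=47)
r[12] = 81  (first piece 4, then r[8]=54)
Maximum revenue is €81.
Now minimize piece count subject to staying optimal: for each k, pieces[k] = 1 + min over i with p[i]+r[k−i]=r[k] of pieces[k−i].
pieces[9] = 1
pieces[10] = 2
pieces[11] = 2
pieces[12] = 3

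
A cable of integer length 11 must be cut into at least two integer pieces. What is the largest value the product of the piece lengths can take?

Define m[k] = max over 1≤i<k of i · max(k−i, m[k−i]); the inner max lets the remainder stay uncut if that's better.
m[2] = 1·max(1,0) = 1·1 = 1
m[3] = 1·max(2,1) = 1·2 = 2
m[4] = 2·max(2,1) = 2·2 = 4
m[5] = 2·max(3,2) = 2·3 = 6
m[6] = 3·max(3,2) = 3·3 = 9
m[7] = 2·max(5,6) = 2·6 = 12
m[8] = 2·max(6,9) = 2·9 = 18
m[9] = 3·max(6,9) = 3·9 = 27
m[10] = 2·max(8,18) = 2·18 = 36
m[11] = 2·max(9,27) = 2·27 = 54
One optimal split: 3 + 3 + 3 + 2; product 3·3·3·2 = 54.

54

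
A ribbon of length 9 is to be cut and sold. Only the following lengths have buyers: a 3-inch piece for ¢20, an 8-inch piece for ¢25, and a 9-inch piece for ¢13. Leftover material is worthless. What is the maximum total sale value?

60

Consider every possible first cut. r[k] is the best of p[i]+r[k−i] over all sellable i≤k.
r[1] = 0
r[2] = 0
r[3] = 20
r[4] = 20
r[5] = 20
r[6] = 40  (first piece 3, then r[3]=20)
r[7] = 40
r[8] = max(20+20, 25+0) = 40
r[9] = max(20+40, 25+0, 13+0) = 60
One optimal cutting: 3 + 3 + 3 → ¢60.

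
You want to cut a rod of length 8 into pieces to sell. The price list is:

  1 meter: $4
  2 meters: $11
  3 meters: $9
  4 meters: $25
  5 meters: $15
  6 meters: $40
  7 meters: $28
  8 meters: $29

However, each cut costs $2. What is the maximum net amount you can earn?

49

Consider every possible first cut. v[k] is the best of p[i]+v[k−i] over all sellable i≤k, charging 2 whenever i<k.
v[1] = 4
v[2] = max(4+4-2, 11+0) = 11
v[3] = max(4+11-2, 11+4-2, 9+0) = 13
v[4] = max(4+13-2, 11+11-2, 9+4-2, 25+0) = 25
v[5] = max(4+25-2, 11+13-2, 9+11-2, 25+4-2, 15+0) = 27
v[6] = max(4+27-2, 11+25-2, 9+13-2, 25+11-2, 15+4-2, 40+0) = 40
v[7] = max(4+40-2, 11+27-2, 9+25-2, …, 40+4-2, 28+0) = 42
v[8] = max(4+42-2, 11+40-2, 9+27-2, …, 28+4-2, 29+0) = 49
One optimal plan: pieces 6 + 2 (1 cut) → $51 − $2 = $49.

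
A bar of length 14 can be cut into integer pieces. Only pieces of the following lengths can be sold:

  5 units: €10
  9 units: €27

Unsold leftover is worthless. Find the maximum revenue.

Build r[k] bottom-up: r[k] = max over allowed piece i of (p[i] + r[k−i]).
r[1] = 0
r[2] = 0
r[3] = 0
r[4] = 0
r[5] = 10
r[6] = 10
r[7] = 10
r[8] = 10
r[9] = 27
r[10] = 27
r[11] = 27
r[12] = 27
r[13] = 27
r[14] = 37  (first piece 5, then r[9]=27)
One optimal cutting: 9 + 5 → €37.

37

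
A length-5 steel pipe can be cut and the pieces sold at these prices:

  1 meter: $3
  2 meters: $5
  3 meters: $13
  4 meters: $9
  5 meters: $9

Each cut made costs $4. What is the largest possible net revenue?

Consider every possible first cut. r[k] is the best of p[i]+r[k−i] over all sellable i≤k, charging 4 whenever i<k.
r[1] = 3
r[2] = 5
r[3] = 13
r[4] = 12  (first piece 1, then r[3]=13)
r[5] = 14  (first piece 2, then r[3]=13)
One optimal plan: pieces 3 + 2 (1 cut) → $18 − $4 = $14.

14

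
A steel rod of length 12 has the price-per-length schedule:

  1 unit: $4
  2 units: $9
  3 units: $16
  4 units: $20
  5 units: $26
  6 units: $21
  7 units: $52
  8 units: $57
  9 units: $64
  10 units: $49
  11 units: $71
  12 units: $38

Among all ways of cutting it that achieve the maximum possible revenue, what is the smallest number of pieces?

Build r[k] bottom-up: r[k] = max over allowed piece i of (p[i] + r[k−i]).
r[1] = 4
r[2] = max(4+4, 9+0) = 9
r[3] = max(4+9, 9+4, 16+0) = 16
r[4] = max(4+16, 9+9, 16+4, 20+0) = 20
r[5] = max(4+20, 9+16, 16+9, 20+4, 26+0) = 26
r[6] = max(4+26, 9+20, 16+16, 20+9, 26+4, 21+0) = 32
r[7] = max(4+32, 9+26, 16+20, …, 21+4, 52+0) = 52
r[8] = max(4+52, 9+32, 16+26, …, 52+4, 57+0) = 57
r[9] = max(4+57, 9+52, 16+32, …, 57+4, 64+0) = 64
r[10] = max(4+64, 9+57, 16+52, …, 64+4, 49+0) = 68
r[11] = max(4+68, 9+64, 16+57, …, 49+4, 71+0) = 73
r[12] = max(4+73, 9+68, 16+64, …, 71+4, 38+0) = 80
Maximum revenue is $80.
Now minimize piece count subject to staying optimal: for each k, pieces[k] = 1 + min over i with p[i]+r[k−i]=r[k] of pieces[k−i].
pieces[9] = 1
pieces[10] = 2
pieces[11] = 2
pieces[12] = 2

2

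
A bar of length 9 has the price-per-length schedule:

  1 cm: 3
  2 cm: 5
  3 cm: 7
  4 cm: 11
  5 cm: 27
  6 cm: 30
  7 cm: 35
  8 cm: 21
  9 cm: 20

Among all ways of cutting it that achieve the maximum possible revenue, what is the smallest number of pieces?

Consider every possible first cut. r[k] is the best of p[i]+r[k−i] over all sellable i≤k.
r[1] = 3
r[2] = 6  (first piece 1, then r[1]=3)
r[3] = 9  (first piece 1, then r[2]=6)
r[4] = 12  (first piece 1, then r[3]=9)
r[5] = 27
r[6] = 30  (first piece 1, then r[5]=27)
r[7] = 35
r[8] = 38  (first piece 1, then r[7]=35)
r[9] = 41  (first piece 1, then r[8]=38)
Maximum revenue is 41.
Now minimize piece count subject to staying optimal: for each k, pieces[k] = 1 + min over i with p[i]+r[k−i]=r[k] of pieces[k−i].
pieces[6] = 1
pieces[7] = 1
pieces[8] = 2
pieces[9] = 3

3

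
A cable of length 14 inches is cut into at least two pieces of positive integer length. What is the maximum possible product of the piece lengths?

Let m[k] be the best product for length k (with at least one cut). For each first piece i, the rest contributes max(k−i, m[k−i]).
Small cases: m[2]=1, m[3]=2, m[4]=4, m[5]=6, m[6]=9, m[7]=12, m[8]=18.
m[9] = 3*max(6,9) = 3*9 = 27
m[10] = 2*max(8,18) = 2*18 = 36
m[11] = 2*max(9,27) = 2*27 = 54
m[12] = 3*max(9,27) = 3*27 = 81
m[13] = 2*max(11,54) = 2*54 = 108
m[14] = 2*max(12,81) = 2*81 = 162
One optimal split: 3 + 3 + 3 + 3 + 2; product 3*3*3*3*2 = 162.

162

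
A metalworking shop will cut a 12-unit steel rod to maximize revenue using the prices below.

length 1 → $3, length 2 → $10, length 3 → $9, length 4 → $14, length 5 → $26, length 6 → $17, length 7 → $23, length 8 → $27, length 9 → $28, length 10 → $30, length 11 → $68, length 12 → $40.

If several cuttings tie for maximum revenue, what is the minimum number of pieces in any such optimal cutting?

2

Consider every possible first cut. r[k] is the best of p[i]+r[k−i] over all sellable i≤k.
r[1] = 3
r[2] = max(3+3, 10+0) = 10
r[3] = max(3+10, 10+3, 9+0) = 13
r[4] = max(3+13, 10+10, 9+3, 14+0) = 20
r[5] = max(3+20, 10+13, 9+10, 14+3, 26+0) = 26
r[6] = max(3+26, 10+20, 9+13, 14+10, 26+3, 17+0) = 30
r[7] = max(3+30, 10+26, 9+20, …, 17+3, 23+0) = 36
r[8] = max(3+36, 10+30, 9+26, …, 23+3, 27+0) = 40
r[9] = max(3+40, 10+36, 9+30, …, 27+3, 28+0) = 46
r[10] = max(3+46, 10+40, 9+36, …, 28+3, 30+0) = 52
r[11] = max(3+52, 10+46, 9+40, …, 30+3, 68+0) = 68
r[12] = max(3+68, 10+52, 9+46, …, 68+3, 40+0) = 71
Maximum revenue is $71.
Now minimize piece count subject to staying optimal: for each k, pieces[k] = 1 + min over i with p[i]+r[k−i]=r[k] of pieces[k−i].
pieces[9] = 3
pieces[10] = 2
pieces[11] = 1
pieces[12] = 2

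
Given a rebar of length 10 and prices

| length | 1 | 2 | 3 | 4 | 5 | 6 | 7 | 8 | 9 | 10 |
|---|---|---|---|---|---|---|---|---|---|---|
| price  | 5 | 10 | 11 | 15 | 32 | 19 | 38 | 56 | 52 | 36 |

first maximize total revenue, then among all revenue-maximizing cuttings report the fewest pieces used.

2

Consider every possible first cut. r[k] is the best of p[i]+r[k−i] over all sellable i≤k.
r[1] = 5
r[2] = max(5+5, 10+0) = 10
r[3] = max(5+10, 10+5, 11+0) = 15
r[4] = max(5+15, 10+10, 11+5, 15+0) = 20
r[5] = max(5+20, 10+15, 11+10, 15+5, 32+0) = 32
r[6] = max(5+32, 10+20, 11+15, 15+10, 32+5, 19+0) = 37
r[7] = max(5+37, 10+32, 11+20, …, 19+5, 38+0) = 42
r[8] = max(5+42, 10+37, 11+32, …, 38+5, 56+0) = 56
r[9] = max(5+56, 10+42, 11+37, …, 56+5, 52+0) = 61
r[10] = max(5+61, 10+56, 11+42, …, 52+5, 36+0) = 66
Maximum revenue is ₹66.
Now minimize piece count subject to staying optimal: for each k, pieces[k] = 1 + min over i with p[i]+r[k−i]=r[k] of pieces[k−i].
pieces[7] = 2
pieces[8] = 1
pieces[9] = 2
pieces[10] = 2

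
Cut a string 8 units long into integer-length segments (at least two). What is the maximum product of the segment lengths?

18

Fill m[k] for k=2..8: at each k try every first piece i and multiply by the better of (k−i) uncut or m[k−i].
m[2] = 1·max(1,0) = 1·1 = 1
m[3] = max(1·2, 2·1) = 2
m[4] = max(1·3, 2·2, 3·1) = 4
m[5] = max(1·4, 2·3, 3·2, 4·1) = 6
m[6] = max(1·6, 2·4, 3·3, 4·2, 5·1) = 9
m[7] = max(1·9, 2·6, 3·4, 4·3, 5·2, 6·1) = 12
m[8] = max(1·12, 2·9, 3·6, …, 6·2, 7·1) = 18
One optimal split: 3 + 3 + 2; product 3·3·2 = 18.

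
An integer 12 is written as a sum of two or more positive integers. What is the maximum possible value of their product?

Let m[k] be the best product for length k (with at least one cut). For each first piece i, the rest contributes max(k−i, m[k−i]).
m[2] = 1×max(1,0) = 1×1 = 1
m[3] = 1×max(2,1) = 1×2 = 2
m[4] = 2×max(2,1) = 2×2 = 4
m[5] = 2×max(3,2) = 2×3 = 6
m[6] = 3×max(3,2) = 3×3 = 9
m[7] = 2×max(5,6) = 2×6 = 12
m[8] = 2×max(6,9) = 2×9 = 18
m[9] = 3×max(6,9) = 3×9 = 27
m[10] = 2×max(8,18) = 2×18 = 36
m[11] = 2×max(9,27) = 2×27 = 54
m[12] = 3×max(9,27) = 3×27 = 81
One optimal split: 3 + 3 + 3 + 3; product 3×3×3×3 = 81.

81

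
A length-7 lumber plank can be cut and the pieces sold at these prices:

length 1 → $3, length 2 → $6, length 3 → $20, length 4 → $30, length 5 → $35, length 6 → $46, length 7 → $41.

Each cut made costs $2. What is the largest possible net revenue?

48

Consider every possible first cut. net[k] is the best of p[i]+net[k−i] over all sellable i≤k, charging 2 whenever i<k.
net[1] = 3
net[2] = 6
net[3] = 20
net[4] = 30
net[5] = 35
net[6] = 46
net[7] = 48  (first piece 3, then net[4]=30)
One optimal plan: pieces 4 + 3 (1 cut) → $50 − $2 = $48.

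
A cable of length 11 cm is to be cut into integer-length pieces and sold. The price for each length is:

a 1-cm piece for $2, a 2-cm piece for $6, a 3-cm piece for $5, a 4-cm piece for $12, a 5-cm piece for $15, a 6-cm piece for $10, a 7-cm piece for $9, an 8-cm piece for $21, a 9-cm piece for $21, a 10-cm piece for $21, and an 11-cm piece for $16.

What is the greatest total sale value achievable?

Build v[k] bottom-up: v[k] = max over allowed piece i of (p[i] + v[k−i]).
v[1] = 2
v[2] = max(2+2, 6+0) = 6
v[3] = max(2+6, 6+2, 5+0) = 8
v[4] = max(2+8, 6+6, 5+2, 12+0) = 12
v[5] = max(2+12, 6+8, 5+6, 12+2, 15+0) = 15
v[6] = max(2+15, 6+12, 5+8, 12+6, 15+2, 10+0) = 18
v[7] = max(2+18, 6+15, 5+12, …, 10+2, 9+0) = 21
v[8] = max(2+21, 6+18, 5+15, …, 9+2, 21+0) = 24
v[9] = max(2+24, 6+21, 5+18, …, 21+2, 21+0) = 27
v[10] = max(2+27, 6+24, 5+21, …, 21+2, 21+0) = 30
v[11] = max(2+30, 6+27, 5+24, …, 21+2, 16+0) = 33
One optimal cutting: 5 + 2 + 2 + 2 → $15 + $6 + $6 + $6 = $33.

33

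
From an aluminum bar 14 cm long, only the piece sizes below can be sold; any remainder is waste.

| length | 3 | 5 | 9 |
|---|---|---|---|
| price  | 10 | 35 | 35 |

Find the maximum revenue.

Consider every possible first cut. f[k] is the best of p[i]+f[k−i] over all sellable i≤k.
f[1] = 0
f[2] = 0
f[3] = 10
f[4] = 10
f[5] = max(10+0, 35+0) = 35
f[6] = max(10+10, 35+0) = 35
f[7] = max(10+10, 35+0) = 35
f[8] = max(10+35, 35+10) = 45
f[9] = max(10+35, 35+10, 35+0) = 45
f[10] = max(10+35, 35+35, 35+0) = 70
f[11] = max(10+45, 35+35, 35+0) = 70
f[12] = max(10+45, 35+35, 35+10) = 70
f[13] = max(10+70, 35+45, 35+10) = 80
f[14] = max(10+70, 35+45, 35+35) = 80
One optimal cutting: pieces 5 + 5 + 3 with 1 cm of scrap → $80.

80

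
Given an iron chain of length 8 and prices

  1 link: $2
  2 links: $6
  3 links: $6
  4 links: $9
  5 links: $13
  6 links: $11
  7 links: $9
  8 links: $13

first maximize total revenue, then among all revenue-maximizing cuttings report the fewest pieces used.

Consider every possible first cut. r[k] is the best of p[i]+r[k−i] over all sellable i≤k.
r[1] = 2
r[2] = max(2+2, 6+0) = 6
r[3] = max(2+6, 6+2, 6+0) = 8
r[4] = max(2+8, 6+6, 6+2, 9+0) = 12
r[5] = max(2+12, 6+8, 6+6, 9+2, 13+0) = 14
r[6] = max(2+14, 6+12, 6+8, 9+6, 13+2, 11+0) = 18
r[7] = max(2+18, 6+14, 6+12, …, 11+2, 9+0) = 20
r[8] = max(2+20, 6+18, 6+14, …, 9+2, 13+0) = 24
Maximum revenue is $24.
Now minimize piece count subject to staying optimal: for each k, pieces[k] = 1 + min over i with p[i]+r[k−i]=r[k] of pieces[k−i].
pieces[5] = 3
pieces[6] = 3
pieces[7] = 4
pieces[8] = 4

4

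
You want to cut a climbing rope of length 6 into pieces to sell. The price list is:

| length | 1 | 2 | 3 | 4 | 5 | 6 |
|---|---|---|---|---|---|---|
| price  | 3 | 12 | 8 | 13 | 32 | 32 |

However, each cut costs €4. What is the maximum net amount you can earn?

32

Build v[k] bottom-up: v[k] = max over allowed piece i of (p[i] + v[k−i]) − 4 per cut.
v[1] = 3
v[2] = 12
v[3] = 11  (first piece 1, then v[2]=12)
v[4] = 20  (first piece 2, then v[2]=12)
v[5] = 32
v[6] = 32
Best is to make no cuts and sell whole for €32.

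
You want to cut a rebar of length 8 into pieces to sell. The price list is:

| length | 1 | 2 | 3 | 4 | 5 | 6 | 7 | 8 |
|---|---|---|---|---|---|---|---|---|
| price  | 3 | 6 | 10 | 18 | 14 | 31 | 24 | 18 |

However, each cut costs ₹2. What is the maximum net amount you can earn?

35

Let net[k] be the best obtainable value from length k. For each k, try every first piece i and keep the best of price[i] + net[k−i] minus the 2 cut fee when i<k.
net[1] = 3
net[2] = 6
net[3] = 10
net[4] = 18
net[5] = 19  (first piece 1, then net[4]=18)
net[6] = 31
net[7] = 32  (first piece 1, then net[6]=31)
net[8] = 35  (first piece 2, then net[6]=31)
One optimal plan: pieces 6 + 2 (1 cut) → ₹37 − ₹2 = ₹35.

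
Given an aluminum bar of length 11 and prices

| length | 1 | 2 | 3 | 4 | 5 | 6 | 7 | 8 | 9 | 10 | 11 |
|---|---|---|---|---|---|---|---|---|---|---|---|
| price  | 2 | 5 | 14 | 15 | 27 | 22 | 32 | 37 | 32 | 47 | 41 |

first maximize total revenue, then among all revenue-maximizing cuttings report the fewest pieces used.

Let r[k] be the best obtainable value from length k. For each k, try every first piece i and keep the best of price[i] + r[k−i].
r[1] = 2
r[2] = max(2+2, 5+0) = 5
r[3] = max(2+5, 5+2, 14+0) = 14
r[4] = max(2+14, 5+5, 14+2, 15+0) = 16
r[5] = max(2+16, 5+14, 14+5, 15+2, 27+0) = 27
r[6] = max(2+27, 5+16, 14+14, 15+5, 27+2, 22+0) = 29
r[7] = max(2+29, 5+27, 14+16, …, 22+2, 32+0) = 32
r[8] = max(2+32, 5+29, 14+27, …, 32+2, 37+0) = 41
r[9] = max(2+41, 5+32, 14+29, …, 37+2, 32+0) = 43
r[10] = max(2+43, 5+41, 14+32, …, 32+2, 47+0) = 54
r[11] = max(2+54, 5+43, 14+41, …, 47+2, 41+0) = 56
Maximum revenue is $56.
Now minimize piece count subject to staying optimal: for each k, pieces[k] = 1 + min over i with p[i]+r[k−i]=r[k] of pieces[k−i].
pieces[8] = 2
pieces[9] = 3
pieces[10] = 2
pieces[11] = 3

3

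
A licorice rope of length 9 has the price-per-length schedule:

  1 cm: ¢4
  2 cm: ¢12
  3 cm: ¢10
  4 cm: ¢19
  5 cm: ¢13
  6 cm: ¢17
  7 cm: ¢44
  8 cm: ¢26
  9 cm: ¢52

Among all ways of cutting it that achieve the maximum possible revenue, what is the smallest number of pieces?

Build r[k] bottom-up: r[k] = max over allowed piece i of (p[i] + r[k−i]).
r[1] = 4
r[2] = 12
r[3] = 16  (first piece 1, then r[2]=12)
r[4] = 24  (first piece 2, then r[2]=12)
r[5] = 28  (first piece 1, then r[4]=24)
r[6] = 36  (first piece 2, then r[4]=24)
r[7] = 44
r[8] = 48  (first piece 1, then r[7]=44)
r[9] = 56  (first piece 2, then r[7]=44)
Maximum revenue is ¢56.
Now minimize piece count subject to staying optimal: for each k, pieces[k] = 1 + min over i with p[i]+r[k−i]=r[k] of pieces[k−i].
pieces[6] = 3
pieces[7] = 1
pieces[8] = 2
pieces[9] = 2

2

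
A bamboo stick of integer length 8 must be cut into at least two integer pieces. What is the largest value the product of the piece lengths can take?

18

Let prod[k] be the best product for length k (with at least one cut). For each first piece i, the rest contributes max(k−i, prod[k−i]).
prod[2] = 1×max(1,0) = 1×1 = 1
prod[3] = 1×max(2,1) = 1×2 = 2
prod[4] = 2×max(2,1) = 2×2 = 4
prod[5] = 2×max(3,2) = 2×3 = 6
prod[6] = 3×max(3,2) = 3×3 = 9
prod[7] = 2×max(5,6) = 2×6 = 12
prod[8] = 2×max(6,9) = 2×9 = 18
One optimal split: 3 + 3 + 2; product 3×3×2 = 18.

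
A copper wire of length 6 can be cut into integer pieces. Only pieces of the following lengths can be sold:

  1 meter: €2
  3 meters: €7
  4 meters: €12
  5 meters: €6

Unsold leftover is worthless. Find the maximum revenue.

Consider every possible first cut. r[k] is the best of p[i]+r[k−i] over all sellable i≤k.
r[1] = 2
r[2] = 4  (first piece 1, then r[1]=2)
r[3] = 7
r[4] = 12
r[5] = 14  (first piece 1, then r[4]=12)
r[6] = 16  (first piece 1, then r[5]=14)
One optimal cutting: 4 + 1 + 1 → €16.

16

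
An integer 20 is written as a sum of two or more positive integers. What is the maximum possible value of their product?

Let prod[k] be the best product for length k (with at least one cut). For each first piece i, the rest contributes max(k−i, prod[k−i]).
prod[2] = 1·max(1,0) = 1·1 = 1
prod[3] = max(1·2, 2·1) = 2
prod[4] = max(1·3, 2·2, 3·1) = 4
prod[5] = max(1·4, 2·3, 3·2, 4·1) = 6
prod[6] = max(1·6, 2·4, 3·3, 4·2, 5·1) = 9
prod[7] = max(1·9, 2·6, 3·4, 4·3, 5·2, 6·1) = 12
prod[8] = max(1·12, 2·9, 3·6, …, 6·2, 7·1) = 18
prod[9] = max(1·18, 2·12, 3·9, …, 7·2, 8·1) = 27
prod[10] = max(1·27, 2·18, 3·12, …, 8·2, 9·1) = 36
prod[11] = max(1·36, 2·27, 3·18, …, 9·2, 10·1) = 54
prod[12] = max(1·54, 2·36, 3·27, …, 10·2, 11·1) = 81
prod[13] = max(1·81, 2·54, 3·36, …, 11·2, 12·1) = 108
prod[14] = max(1·108, 2·81, 3·54, …, 12·2, 13·1) = 162
prod[15] = max(1·162, 2·108, 3·81, …, 13·2, 14·1) = 243
prod[16] = max(1·243, 2·162, 3·108, …, 14·2, 15·1) = 324
prod[17] = max(1·324, 2·243, 3·162, …, 15·2, 16·1) = 486
prod[18] = max(1·486, 2·324, 3·243, …, 16·2, 17·1) = 729
prod[19] = max(1·729, 2·486, 3·324, …, 17·2, 18·1) = 972
prod[20] = max(1·972, 2·729, 3·486, …, 18·2, 19·1) = 1458
One optimal split: 3 + 3 + 3 + 3 + 3 + 3 + 2; product 3·3·3·3·3·3·2 = 1458.

1458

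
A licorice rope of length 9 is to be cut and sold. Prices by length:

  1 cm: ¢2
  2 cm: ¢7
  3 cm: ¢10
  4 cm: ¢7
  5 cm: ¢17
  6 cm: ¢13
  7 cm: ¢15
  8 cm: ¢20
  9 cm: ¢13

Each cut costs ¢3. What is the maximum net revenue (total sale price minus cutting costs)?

25

Build net[k] bottom-up: net[k] = max over allowed piece i of (p[i] + net[k−i]) − 3 per cut.
net[1] = 2
net[2] = 7
net[3] = 10
net[4] = 11  (first piece 2, then net[2]=7)
net[5] = 17
net[6] = 17  (first piece 3, then net[3]=10)
net[7] = 21  (first piece 2, then net[5]=17)
net[8] = 24  (first piece 3, then net[5]=17)
net[9] = 25  (first piece 2, then net[7]=21)
One optimal plan: pieces 5 + 2 + 2 (2 cuts) → ¢31 − ¢6 = ¢25.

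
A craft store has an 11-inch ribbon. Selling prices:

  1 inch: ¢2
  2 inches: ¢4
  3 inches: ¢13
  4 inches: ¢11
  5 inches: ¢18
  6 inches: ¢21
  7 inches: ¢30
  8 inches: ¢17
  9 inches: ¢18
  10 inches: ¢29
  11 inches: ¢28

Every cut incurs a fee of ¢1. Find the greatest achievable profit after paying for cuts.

Consider every possible first cut. net[k] is the best of p[i]+net[k−i] over all sellable i≤k, charging 1 whenever i<k.
net[1] = 2
net[2] = 4
net[3] = 13
net[4] = 14  (first piece 1, then net[3]=13)
net[5] = 18
net[6] = 25  (first piece 3, then net[3]=13)
net[7] = 30
net[8] = 31  (first piece 1, then net[7]=30)
net[9] = 37  (first piece 3, then net[6]=25)
net[10] = 42  (first piece 3, then net[7]=30)
net[11] = 43  (first piece 1, then net[10]=42)
One optimal plan: pieces 7 + 3 + 1 (2 cuts) → ¢45 − ¢2 = ¢43.

43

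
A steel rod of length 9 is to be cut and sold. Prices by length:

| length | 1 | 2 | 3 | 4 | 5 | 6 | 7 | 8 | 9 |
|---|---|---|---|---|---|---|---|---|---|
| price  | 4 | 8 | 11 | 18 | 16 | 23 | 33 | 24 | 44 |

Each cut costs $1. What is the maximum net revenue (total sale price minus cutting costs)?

44

Build net[k] bottom-up: net[k] = max over allowed piece i of (p[i] + net[k−i]) − 1 per cut.
net[1] = 4
net[2] = max(4+4-1, 8+0) = 8
net[3] = max(4+8-1, 8+4-1, 11+0) = 11
net[4] = max(4+11-1, 8+8-1, 11+4-1, 18+0) = 18
net[5] = max(4+18-1, 8+11-1, 11+8-1, 18+4-1, 16+0) = 21
net[6] = max(4+21-1, 8+18-1, 11+11-1, 18+8-1, 16+4-1, 23+0) = 25
net[7] = max(4+25-1, 8+21-1, 11+18-1, …, 23+4-1, 33+0) = 33
net[8] = max(4+33-1, 8+25-1, 11+21-1, …, 33+4-1, 24+0) = 36
net[9] = max(4+36-1, 8+33-1, 11+25-1, …, 24+4-1, 44+0) = 44
Best is to make no cuts and sell whole for $44.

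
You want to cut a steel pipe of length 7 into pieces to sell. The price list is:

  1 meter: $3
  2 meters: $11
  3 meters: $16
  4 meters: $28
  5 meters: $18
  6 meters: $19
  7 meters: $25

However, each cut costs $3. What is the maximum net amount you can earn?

41

Consider every possible first cut. net[k] is the best of p[i]+net[k−i] over all sellable i≤k, charging 3 whenever i<k.
net[1] = 3
net[2] = 11
net[3] = 16
net[4] = 28
net[5] = 28  (first piece 1, then net[4]=28)
net[6] = 36  (first piece 2, then net[4]=28)
net[7] = 41  (first piece 3, then net[4]=28)
One optimal plan: pieces 4 + 3 (1 cut) → $44 − $3 = $41.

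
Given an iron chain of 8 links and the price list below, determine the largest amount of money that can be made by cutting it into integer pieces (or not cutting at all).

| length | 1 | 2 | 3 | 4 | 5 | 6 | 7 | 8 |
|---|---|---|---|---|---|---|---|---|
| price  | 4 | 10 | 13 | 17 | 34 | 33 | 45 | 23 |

49

Consider every possible first cut. v[k] is the best of p[i]+v[k−i] over all sellable i≤k.
v[1] = 4
v[2] = max(4+4, 10+0) = 10
v[3] = max(4+10, 10+4, 13+0) = 14
v[4] = max(4+14, 10+10, 13+4, 17+0) = 20
v[5] = max(4+20, 10+14, 13+10, 17+4, 34+0) = 34
v[6] = max(4+34, 10+20, 13+14, 17+10, 34+4, 33+0) = 38
v[7] = max(4+38, 10+34, 13+20, …, 33+4, 45+0) = 45
v[8] = max(4+45, 10+38, 13+34, …, 45+4, 23+0) = 49
One optimal cutting: 7 + 1 → $45 + $4 = $49.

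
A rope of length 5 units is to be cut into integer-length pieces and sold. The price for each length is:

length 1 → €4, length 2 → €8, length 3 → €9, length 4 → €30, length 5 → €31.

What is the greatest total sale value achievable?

34

Let r[k] be the best obtainable value from length k. For each k, try every first piece i and keep the best of price[i] + r[k−i].
r[1] = 4
r[2] = max(4+4, 8+0) = 8
r[3] = max(4+8, 8+4, 9+0) = 12
r[4] = max(4+12, 8+8, 9+4, 30+0) = 30
r[5] = max(4+30, 8+12, 9+8, 30+4, 31+0) = 34
One optimal cutting: 4 + 1 → €30 + €4 = €34.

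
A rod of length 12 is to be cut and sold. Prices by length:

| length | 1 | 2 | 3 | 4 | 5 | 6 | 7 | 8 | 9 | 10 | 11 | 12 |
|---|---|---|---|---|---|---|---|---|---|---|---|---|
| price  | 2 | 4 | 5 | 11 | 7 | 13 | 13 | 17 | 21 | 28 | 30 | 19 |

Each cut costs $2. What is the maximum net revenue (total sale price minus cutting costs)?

Build r[k] bottom-up: r[k] = max over allowed piece i of (p[i] + r[k−i]) − 2 per cut.
r[1] = 2
r[2] = max(2+2-2, 4+0) = 4
r[3] = max(2+4-2, 4+2-2, 5+0) = 5
r[4] = max(2+5-2, 4+4-2, 5+2-2, 11+0) = 11
r[5] = max(2+11-2, 4+5-2, 5+4-2, 11+2-2, 7+0) = 11
r[6] = max(2+11-2, 4+11-2, 5+5-2, 11+4-2, 7+2-2, 13+0) = 13
r[7] = max(2+13-2, 4+11-2, 5+11-2, …, 13+2-2, 13+0) = 14
r[8] = max(2+14-2, 4+13-2, 5+11-2, …, 13+2-2, 17+0) = 20
r[9] = max(2+20-2, 4+14-2, 5+13-2, …, 17+2-2, 21+0) = 21
r[10] = max(2+21-2, 4+20-2, 5+14-2, …, 21+2-2, 28+0) = 28
r[11] = max(2+28-2, 4+21-2, 5+20-2, …, 28+2-2, 30+0) = 30
r[12] = max(2+30-2, 4+28-2, 5+21-2, …, 30+2-2, 19+0) = 30
One optimal plan: pieces 11 + 1 (1 cut) → $32 − $2 = $30.

30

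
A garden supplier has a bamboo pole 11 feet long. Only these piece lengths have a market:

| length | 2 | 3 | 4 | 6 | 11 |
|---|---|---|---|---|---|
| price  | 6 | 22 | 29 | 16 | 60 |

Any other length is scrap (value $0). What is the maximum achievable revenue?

80

Consider every possible first cut. f[k] is the best of p[i]+f[k−i] over all sellable i≤k.
f[1] = 0
f[2] = 6
f[3] = max(6+0, 22+0) = 22
f[4] = max(6+6, 22+0, 29+0) = 29
f[5] = max(6+22, 22+6, 29+0) = 29
f[6] = max(6+29, 22+22, 29+6, 16+0) = 44
f[7] = max(6+29, 22+29, 29+22, 16+0) = 51
f[8] = max(6+44, 22+29, 29+29, 16+6) = 58
f[9] = max(6+51, 22+44, 29+29, 16+22) = 66
f[10] = max(6+58, 22+51, 29+44, 16+29) = 73
f[11] = max(6+66, 22+58, 29+51, 16+29, 60+0) = 80
One optimal cutting: 4 + 4 + 3 → $80.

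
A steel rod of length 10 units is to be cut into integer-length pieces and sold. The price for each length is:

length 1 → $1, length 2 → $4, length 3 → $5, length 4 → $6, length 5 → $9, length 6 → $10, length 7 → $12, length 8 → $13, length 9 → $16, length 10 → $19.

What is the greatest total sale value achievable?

20

Let r[k] be the best obtainable value from length k. For each k, try every first piece i and keep the best of price[i] + r[k−i].
r[1] = 1
r[2] = max(1+1, 4+0) = 4
r[3] = max(1+4, 4+1, 5+0) = 5
r[4] = max(1+5, 4+4, 5+1, 6+0) = 8
r[5] = max(1+8, 4+5, 5+4, 6+1, 9+0) = 9
r[6] = max(1+9, 4+8, 5+5, 6+4, 9+1, 10+0) = 12
r[7] = max(1+12, 4+9, 5+8, …, 10+1, 12+0) = 13
r[8] = max(1+13, 4+12, 5+9, …, 12+1, 13+0) = 16
r[9] = max(1+16, 4+13, 5+12, …, 13+1, 16+0) = 17
r[10] = max(1+17, 4+16, 5+13, …, 16+1, 19+0) = 20
One optimal cutting: 2 + 2 + 2 + 2 + 2 → $4 + $4 + $4 + $4 + $4 = $20.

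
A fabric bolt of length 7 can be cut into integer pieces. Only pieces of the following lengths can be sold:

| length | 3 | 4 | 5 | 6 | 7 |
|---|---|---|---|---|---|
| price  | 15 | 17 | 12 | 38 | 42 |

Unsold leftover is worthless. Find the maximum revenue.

Let f[k] be the best obtainable value from length k. For each k, try every first piece i and keep the best of price[i] + f[k−i].
f[1] = 0
f[2] = 0
f[3] = 15
f[4] = max(15+0, 17+0) = 17
f[5] = max(15+0, 17+0, 12+0) = 17
f[6] = max(15+15, 17+0, 12+0, 38+0) = 38
f[7] = max(15+17, 17+15, 12+0, 38+0, 42+0) = 42
One optimal cutting: 7 → $42.

42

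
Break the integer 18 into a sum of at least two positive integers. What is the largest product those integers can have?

729

Define g[k] = max over 1≤i<k of i · max(k−i, g[k−i]); the inner max lets the remainder stay uncut if that's better.
g[2] = 1×max(1,0) = 1×1 = 1
g[3] = 1×max(2,1) = 1×2 = 2
g[4] = 2×max(2,1) = 2×2 = 4
g[5] = 2×max(3,2) = 2×3 = 6
g[6] = 3×max(3,2) = 3×3 = 9
g[7] = 2×max(5,6) = 2×6 = 12
g[8] = 2×max(6,9) = 2×9 = 18
g[9] = 3×max(6,9) = 3×9 = 27
g[10] = 2×max(8,18) = 2×18 = 36
g[11] = 2×max(9,27) = 2×27 = 54
g[12] = 3×max(9,27) = 3×27 = 81
g[13] = 2×max(11,54) = 2×54 = 108
g[14] = 2×max(12,81) = 2×81 = 162
g[15] = 3×max(12,81) = 3×81 = 243
g[16] = 2×max(14,162) = 2×162 = 324
g[17] = 2×max(15,243) = 2×243 = 486
g[18] = 3×max(15,243) = 3×243 = 729
One optimal split: 3 + 3 + 3 + 3 + 3 + 3; product 3×3×3×3×3×3 = 729.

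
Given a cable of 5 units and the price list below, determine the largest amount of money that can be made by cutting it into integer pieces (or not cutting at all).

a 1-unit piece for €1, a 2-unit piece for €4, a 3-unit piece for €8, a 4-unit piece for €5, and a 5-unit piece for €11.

Consider every possible first cut. v[k] is the best of p[i]+v[k−i] over all sellable i≤k.
v[1] = 1
v[2] = max(1+1, 4+0) = 4
v[3] = max(1+4, 4+1, 8+0) = 8
v[4] = max(1+8, 4+4, 8+1, 5+0) = 9
v[5] = max(1+9, 4+8, 8+4, 5+1, 11+0) = 12
One optimal cutting: 3 + 2 → €8 + €4 = €12.

12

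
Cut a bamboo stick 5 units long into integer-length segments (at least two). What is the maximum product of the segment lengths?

6

Define P[k] = max over 1≤i<k of i · max(k−i, P[k−i]); the inner max lets the remainder stay uncut if that's better.
P[2] = 1*max(1,0) = 1*1 = 1
P[3] = max(1*2, 2*1) = 2
P[4] = max(1*3, 2*2, 3*1) = 4
P[5] = max(1*4, 2*3, 3*2, 4*1) = 6
One optimal split: 3 + 2; product 3*2 = 6.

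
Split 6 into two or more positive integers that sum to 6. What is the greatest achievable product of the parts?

Define g[k] = max over 1≤i<k of i · max(k−i, g[k−i]); the inner max lets the remainder stay uncut if that's better.
g[2] = 1×max(1,0) = 1×1 = 1
g[3] = max(1×2, 2×1) = 2
g[4] = max(1×3, 2×2, 3×1) = 4
g[5] = max(1×4, 2×3, 3×2, 4×1) = 6
g[6] = max(1×6, 2×4, 3×3, 4×2, 5×1) = 9
One optimal split: 3 + 3; product 3×3 = 9.

9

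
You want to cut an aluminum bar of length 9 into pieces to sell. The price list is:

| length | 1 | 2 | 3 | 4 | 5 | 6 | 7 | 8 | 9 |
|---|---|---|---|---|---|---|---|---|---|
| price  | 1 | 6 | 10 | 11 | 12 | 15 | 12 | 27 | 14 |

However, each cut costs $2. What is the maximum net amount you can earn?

Consider every possible first cut. r[k] is the best of p[i]+r[k−i] over all sellable i≤k, charging 2 whenever i<k.
r[1] = 1
r[2] = 6
r[3] = 10
r[4] = 11
r[5] = 14  (first piece 2, then r[3]=10)
r[6] = 18  (first piece 3, then r[3]=10)
r[7] = 19  (first piece 3, then r[4]=11)
r[8] = 27
r[9] = 26  (first piece 1, then r[8]=27)
One optimal plan: pieces 8 + 1 (1 cut) → $28 − $2 = $26.

26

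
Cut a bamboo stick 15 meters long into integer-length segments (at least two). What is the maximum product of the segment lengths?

243

Fill f[k] for k=2..15: at each k try every first piece i and multiply by the better of (k−i) uncut or f[k−i].
f[2] = 1*max(1,0) = 1*1 = 1
f[3] = max(1*2, 2*1) = 2
f[4] = max(1*3, 2*2, 3*1) = 4
f[5] = max(1*4, 2*3, 3*2, 4*1) = 6
f[6] = max(1*6, 2*4, 3*3, 4*2, 5*1) = 9
f[7] = max(1*9, 2*6, 3*4, 4*3, 5*2, 6*1) = 12
f[8] = max(1*12, 2*9, 3*6, …, 6*2, 7*1) = 18
f[9] = max(1*18, 2*12, 3*9, …, 7*2, 8*1) = 27
f[10] = max(1*27, 2*18, 3*12, …, 8*2, 9*1) = 36
f[11] = max(1*36, 2*27, 3*18, …, 9*2, 10*1) = 54
f[12] = max(1*54, 2*36, 3*27, …, 10*2, 11*1) = 81
f[13] = max(1*81, 2*54, 3*36, …, 11*2, 12*1) = 108
f[14] = max(1*108, 2*81, 3*54, …, 12*2, 13*1) = 162
f[15] = max(1*162, 2*108, 3*81, …, 13*2, 14*1) = 243
One optimal split: 3 + 3 + 3 + 3 + 3; product 3*3*3*3*3 = 243.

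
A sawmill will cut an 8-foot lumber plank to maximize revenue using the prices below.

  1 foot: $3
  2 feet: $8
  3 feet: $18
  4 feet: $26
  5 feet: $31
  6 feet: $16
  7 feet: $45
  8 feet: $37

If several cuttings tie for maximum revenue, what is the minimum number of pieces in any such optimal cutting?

2

Consider every possible first cut. r[k] is the best of p[i]+r[k−i] over all sellable i≤k.
r[1] = 3
r[2] = max(3+3, 8+0) = 8
r[3] = max(3+8, 8+3, 18+0) = 18
r[4] = max(3+18, 8+8, 18+3, 26+0) = 26
r[5] = max(3+26, 8+18, 18+8, 26+3, 31+0) = 31
r[6] = max(3+31, 8+26, 18+18, 26+8, 31+3, 16+0) = 36
r[7] = max(3+36, 8+31, 18+26, …, 16+3, 45+0) = 45
r[8] = max(3+45, 8+36, 18+31, …, 45+3, 37+0) = 52
Maximum revenue is $52.
Now minimize piece count subject to staying optimal: for each k, pieces[k] = 1 + min over i with p[i]+r[k−i]=r[k] of pieces[k−i].
pieces[5] = 1
pieces[6] = 2
pieces[7] = 1
pieces[8] = 2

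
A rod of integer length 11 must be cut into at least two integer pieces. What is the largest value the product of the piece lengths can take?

Fill prod[k] for k=2..11: at each k try every first piece i and multiply by the better of (k−i) uncut or prod[k−i].
Small cases: prod[2]=1, prod[3]=2, prod[4]=4.
prod[5] = 2*max(3,2) = 2*3 = 6
prod[6] = 3*max(3,2) = 3*3 = 9
prod[7] = 2*max(5,6) = 2*6 = 12
prod[8] = 2*max(6,9) = 2*9 = 18
prod[9] = 3*max(6,9) = 3*9 = 27
prod[10] = 2*max(8,18) = 2*18 = 36
prod[11] = 2*max(9,27) = 2*27 = 54
One optimal split: 3 + 3 + 3 + 2; product 3*3*3*2 = 54.

54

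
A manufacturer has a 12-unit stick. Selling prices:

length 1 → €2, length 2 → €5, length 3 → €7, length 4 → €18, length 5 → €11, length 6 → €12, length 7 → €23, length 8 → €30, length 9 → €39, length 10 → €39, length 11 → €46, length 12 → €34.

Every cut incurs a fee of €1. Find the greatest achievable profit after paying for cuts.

Build r[k] bottom-up: r[k] = max over allowed piece i of (p[i] + r[k−i]) − 1 per cut.
r[1] = 2
r[2] = max(2+2-1, 5+0) = 5
r[3] = max(2+5-1, 5+2-1, 7+0) = 7
r[4] = max(2+7-1, 5+5-1, 7+2-1, 18+0) = 18
r[5] = max(2+18-1, 5+7-1, 7+5-1, 18+2-1, 11+0) = 19
r[6] = max(2+19-1, 5+18-1, 7+7-1, 18+5-1, 11+2-1, 12+0) = 22
r[7] = max(2+22-1, 5+19-1, 7+18-1, …, 12+2-1, 23+0) = 24
r[8] = max(2+24-1, 5+22-1, 7+19-1, …, 23+2-1, 30+0) = 35
r[9] = max(2+35-1, 5+24-1, 7+22-1, …, 30+2-1, 39+0) = 39
r[10] = max(2+39-1, 5+35-1, 7+24-1, …, 39+2-1, 39+0) = 40
r[11] = max(2+40-1, 5+39-1, 7+35-1, …, 39+2-1, 46+0) = 46
r[12] = max(2+46-1, 5+40-1, 7+39-1, …, 46+2-1, 34+0) = 52
One optimal plan: pieces 4 + 4 + 4 (2 cuts) → €54 − €2 = €52.

52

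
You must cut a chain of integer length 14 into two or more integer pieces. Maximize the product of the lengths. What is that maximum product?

162

Define g[k] = max over 1≤i<k of i · max(k−i, g[k−i]); the inner max lets the remainder stay uncut if that's better.
Small cases: g[2]=1, g[3]=2, g[4]=4, g[5]=6, g[6]=9, g[7]=12, g[8]=18, g[9]=27.
g[10] = 2·max(8,18) = 2·18 = 36
g[11] = 2·max(9,27) = 2·27 = 54
g[12] = 3·max(9,27) = 3·27 = 81
g[13] = 2·max(11,54) = 2·54 = 108
g[14] = 2·max(12,81) = 2·81 = 162
One optimal split: 3 + 3 + 3 + 3 + 2; product 3·3·3·3·2 = 162.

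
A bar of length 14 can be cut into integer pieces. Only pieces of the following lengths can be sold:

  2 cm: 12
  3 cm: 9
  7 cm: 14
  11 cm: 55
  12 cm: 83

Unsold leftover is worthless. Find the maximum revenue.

95

Let best[k] be the best obtainable value from length k. For each k, try every first piece i and keep the best of price[i] + best[k−i].
best[1] = 0
best[2] = 12
best[3] = max(12+0, 9+0) = 12
best[4] = max(12+12, 9+0) = 24
best[5] = max(12+12, 9+12) = 24
best[6] = max(12+24, 9+12) = 36
best[7] = max(12+24, 9+24, 14+0) = 36
best[8] = max(12+36, 9+24, 14+0) = 48
best[9] = max(12+36, 9+36, 14+12) = 48
best[10] = max(12+48, 9+36, 14+12) = 60
best[11] = max(12+48, 9+48, 14+24, 55+0) = 60
best[12] = max(12+60, 9+48, 14+24, 55+0, 83+0) = 83
best[13] = max(12+60, 9+60, 14+36, 55+12, 83+0) = 83
best[14] = max(12+83, 9+60, 14+36, 55+12, 83+12) = 95
One optimal cutting: 12 + 2 → 95.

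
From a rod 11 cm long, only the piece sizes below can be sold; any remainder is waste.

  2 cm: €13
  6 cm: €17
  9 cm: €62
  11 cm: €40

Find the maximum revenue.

75

Consider every possible first cut. best[k] is the best of p[i]+best[k−i] over all sellable i≤k.
best[1] = 0
best[2] = 13
best[3] = 13
best[4] = 26  (first piece 2, then best[2]=13)
best[5] = 26
best[6] = max(13+26, 17+0) = 39
best[7] = max(13+26, 17+0) = 39
best[8] = max(13+39, 17+13) = 52
best[9] = max(13+39, 17+13, 62+0) = 62
best[10] = max(13+52, 17+26, 62+0) = 65
best[11] = max(13+62, 17+26, 62+13, 40+0) = 75
One optimal cutting: 9 + 2 → €75.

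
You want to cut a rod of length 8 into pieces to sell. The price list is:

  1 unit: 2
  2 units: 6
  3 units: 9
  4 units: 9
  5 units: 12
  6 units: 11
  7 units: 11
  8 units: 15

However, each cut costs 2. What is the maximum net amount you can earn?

Consider every possible first cut. v[k] is the best of p[i]+v[k−i] over all sellable i≤k, charging 2 whenever i<k.
v[1] = 2
v[2] = max(2+2-2, 6+0) = 6
v[3] = max(2+6-2, 6+2-2, 9+0) = 9
v[4] = max(2+9-2, 6+6-2, 9+2-2, 9+0) = 10
v[5] = max(2+10-2, 6+9-2, 9+6-2, 9+2-2, 12+0) = 13
v[6] = max(2+13-2, 6+10-2, 9+9-2, 9+6-2, 12+2-2, 11+0) = 16
v[7] = max(2+16-2, 6+13-2, 9+10-2, …, 11+2-2, 11+0) = 17
v[8] = max(2+17-2, 6+16-2, 9+13-2, …, 11+2-2, 15+0) = 20
One optimal plan: pieces 3 + 3 + 2 (2 cuts) → 24 − 4 = 20.

20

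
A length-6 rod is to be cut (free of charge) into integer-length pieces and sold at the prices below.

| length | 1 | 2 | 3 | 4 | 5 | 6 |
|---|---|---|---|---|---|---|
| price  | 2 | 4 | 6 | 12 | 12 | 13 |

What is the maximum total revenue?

16

Consider every possible first cut. r[k] is the best of p[i]+r[k−i] over all sellable i≤k.
r[1] = 2
r[2] = max(2+2, 4+0) = 4
r[3] = max(2+4, 4+2, 6+0) = 6
r[4] = max(2+6, 4+4, 6+2, 12+0) = 12
r[5] = max(2+12, 4+6, 6+4, 12+2, 12+0) = 14
r[6] = max(2+14, 4+12, 6+6, 12+4, 12+2, 13+0) = 16
One optimal cutting: 4 + 1 + 1 → €12 + €2 + €2 = €16.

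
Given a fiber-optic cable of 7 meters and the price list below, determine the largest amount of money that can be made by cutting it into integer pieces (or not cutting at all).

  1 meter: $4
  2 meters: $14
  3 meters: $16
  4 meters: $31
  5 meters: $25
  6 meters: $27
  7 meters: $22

49

Build r[k] bottom-up: r[k] = max over allowed piece i of (p[i] + r[k−i]).
r[1] = 4
r[2] = max(4+4, 14+0) = 14
r[3] = max(4+14, 14+4, 16+0) = 18
r[4] = max(4+18, 14+14, 16+4, 31+0) = 31
r[5] = max(4+31, 14+18, 16+14, 31+4, 25+0) = 35
r[6] = max(4+35, 14+31, 16+18, 31+14, 25+4, 27+0) = 45
r[7] = max(4+45, 14+35, 16+31, …, 27+4, 22+0) = 49
One optimal cutting: 4 + 2 + 1 → $31 + $14 + $4 = $49.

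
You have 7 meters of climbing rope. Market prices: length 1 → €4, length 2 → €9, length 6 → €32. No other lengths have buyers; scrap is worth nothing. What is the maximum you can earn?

36

Build r[k] bottom-up: r[k] = max over allowed piece i of (p[i] + r[k−i]).
r[1] = 4
r[2] = 9
r[3] = 13  (first piece 1, then r[2]=9)
r[4] = 18  (first piece 2, then r[2]=9)
r[5] = 22  (first piece 1, then r[4]=18)
r[6] = 32
r[7] = 36  (first piece 1, then r[6]=32)
One optimal cutting: 6 + 1 → €36.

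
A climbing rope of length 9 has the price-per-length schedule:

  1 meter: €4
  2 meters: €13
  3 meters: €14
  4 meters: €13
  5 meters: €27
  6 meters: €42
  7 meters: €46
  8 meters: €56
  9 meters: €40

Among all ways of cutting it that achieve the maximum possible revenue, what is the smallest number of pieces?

Consider every possible first cut. r[k] is the best of p[i]+r[k−i] over all sellable i≤k.
r[1] = 4
r[2] = 13
r[3] = 17  (first piece 1, then r[2]=13)
r[4] = 26  (first piece 2, then r[2]=13)
r[5] = 30  (first piece 1, then r[4]=26)
r[6] = 42
r[7] = 46  (first piece 1, then r[6]=42)
r[8] = 56
r[9] = 60  (first piece 1, then r[8]=56)
Maximum revenue is €60.
Now minimize piece count subject to staying optimal: for each k, pieces[k] = 1 + min over i with p[i]+r[k−i]=r[k] of pieces[k−i].
pieces[6] = 1
pieces[7] = 1
pieces[8] = 1
pieces[9] = 2

2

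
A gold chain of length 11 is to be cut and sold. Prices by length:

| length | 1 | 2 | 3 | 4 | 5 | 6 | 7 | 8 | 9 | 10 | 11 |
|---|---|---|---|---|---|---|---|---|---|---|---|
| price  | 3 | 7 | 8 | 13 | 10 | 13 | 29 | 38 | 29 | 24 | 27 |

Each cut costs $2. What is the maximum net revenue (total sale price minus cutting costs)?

Consider every possible first cut. v[k] is the best of p[i]+v[k−i] over all sellable i≤k, charging 2 whenever i<k.
v[1] = 3
v[2] = max(3+3-2, 7+0) = 7
v[3] = max(3+7-2, 7+3-2, 8+0) = 8
v[4] = max(3+8-2, 7+7-2, 8+3-2, 13+0) = 13
v[5] = max(3+13-2, 7+8-2, 8+7-2, 13+3-2, 10+0) = 14
v[6] = max(3+14-2, 7+13-2, 8+8-2, 13+7-2, 10+3-2, 13+0) = 18
v[7] = max(3+18-2, 7+14-2, 8+13-2, …, 13+3-2, 29+0) = 29
v[8] = max(3+29-2, 7+18-2, 8+14-2, …, 29+3-2, 38+0) = 38
v[9] = max(3+38-2, 7+29-2, 8+18-2, …, 38+3-2, 29+0) = 39
v[10] = max(3+39-2, 7+38-2, 8+29-2, …, 29+3-2, 24+0) = 43
v[11] = max(3+43-2, 7+39-2, 8+38-2, …, 24+3-2, 27+0) = 44
One optimal plan: pieces 8 + 2 + 1 (2 cuts) → $48 − $4 = $44.

44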